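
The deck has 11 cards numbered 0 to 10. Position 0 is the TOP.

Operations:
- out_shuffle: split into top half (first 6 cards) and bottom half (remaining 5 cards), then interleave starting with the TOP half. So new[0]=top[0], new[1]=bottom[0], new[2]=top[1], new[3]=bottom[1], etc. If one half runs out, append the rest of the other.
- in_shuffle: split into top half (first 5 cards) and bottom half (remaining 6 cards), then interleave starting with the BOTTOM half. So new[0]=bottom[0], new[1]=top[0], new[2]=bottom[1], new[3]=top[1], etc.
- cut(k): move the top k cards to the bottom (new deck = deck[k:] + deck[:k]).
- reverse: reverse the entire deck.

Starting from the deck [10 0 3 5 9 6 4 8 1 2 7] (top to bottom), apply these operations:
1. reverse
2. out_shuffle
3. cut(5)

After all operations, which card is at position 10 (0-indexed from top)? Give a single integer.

After op 1 (reverse): [7 2 1 8 4 6 9 5 3 0 10]
After op 2 (out_shuffle): [7 9 2 5 1 3 8 0 4 10 6]
After op 3 (cut(5)): [3 8 0 4 10 6 7 9 2 5 1]
Position 10: card 1.

Answer: 1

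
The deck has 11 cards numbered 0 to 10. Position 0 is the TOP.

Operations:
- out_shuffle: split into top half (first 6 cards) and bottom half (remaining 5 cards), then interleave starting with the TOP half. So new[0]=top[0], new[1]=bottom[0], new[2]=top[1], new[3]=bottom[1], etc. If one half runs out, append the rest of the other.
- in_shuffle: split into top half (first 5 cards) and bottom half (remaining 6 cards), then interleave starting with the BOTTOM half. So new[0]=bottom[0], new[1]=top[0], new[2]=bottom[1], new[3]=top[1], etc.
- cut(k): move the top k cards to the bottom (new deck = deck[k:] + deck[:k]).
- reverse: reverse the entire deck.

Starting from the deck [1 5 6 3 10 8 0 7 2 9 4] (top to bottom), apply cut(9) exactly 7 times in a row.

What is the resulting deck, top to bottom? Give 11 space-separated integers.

After op 1 (cut(9)): [9 4 1 5 6 3 10 8 0 7 2]
After op 2 (cut(9)): [7 2 9 4 1 5 6 3 10 8 0]
After op 3 (cut(9)): [8 0 7 2 9 4 1 5 6 3 10]
After op 4 (cut(9)): [3 10 8 0 7 2 9 4 1 5 6]
After op 5 (cut(9)): [5 6 3 10 8 0 7 2 9 4 1]
After op 6 (cut(9)): [4 1 5 6 3 10 8 0 7 2 9]
After op 7 (cut(9)): [2 9 4 1 5 6 3 10 8 0 7]

Answer: 2 9 4 1 5 6 3 10 8 0 7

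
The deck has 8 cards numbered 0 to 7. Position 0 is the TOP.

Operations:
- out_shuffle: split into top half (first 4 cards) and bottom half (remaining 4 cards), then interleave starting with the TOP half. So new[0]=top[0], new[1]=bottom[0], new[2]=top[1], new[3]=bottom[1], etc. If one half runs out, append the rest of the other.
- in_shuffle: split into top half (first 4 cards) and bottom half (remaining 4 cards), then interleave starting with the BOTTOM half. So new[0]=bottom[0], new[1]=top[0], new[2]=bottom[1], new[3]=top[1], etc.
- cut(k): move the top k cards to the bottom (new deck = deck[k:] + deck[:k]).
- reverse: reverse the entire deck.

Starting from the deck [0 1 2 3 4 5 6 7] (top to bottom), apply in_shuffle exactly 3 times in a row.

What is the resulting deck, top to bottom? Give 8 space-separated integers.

After op 1 (in_shuffle): [4 0 5 1 6 2 7 3]
After op 2 (in_shuffle): [6 4 2 0 7 5 3 1]
After op 3 (in_shuffle): [7 6 5 4 3 2 1 0]

Answer: 7 6 5 4 3 2 1 0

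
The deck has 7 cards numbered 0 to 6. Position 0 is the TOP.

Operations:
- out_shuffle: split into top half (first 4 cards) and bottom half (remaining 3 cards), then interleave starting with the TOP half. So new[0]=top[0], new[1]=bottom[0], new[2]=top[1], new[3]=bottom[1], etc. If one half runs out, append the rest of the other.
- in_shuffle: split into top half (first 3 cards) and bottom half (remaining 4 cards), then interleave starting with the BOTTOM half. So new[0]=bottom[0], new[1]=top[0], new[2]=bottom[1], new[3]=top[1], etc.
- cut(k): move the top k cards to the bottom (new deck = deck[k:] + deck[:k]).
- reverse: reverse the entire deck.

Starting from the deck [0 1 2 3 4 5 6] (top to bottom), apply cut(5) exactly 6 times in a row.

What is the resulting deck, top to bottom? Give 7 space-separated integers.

After op 1 (cut(5)): [5 6 0 1 2 3 4]
After op 2 (cut(5)): [3 4 5 6 0 1 2]
After op 3 (cut(5)): [1 2 3 4 5 6 0]
After op 4 (cut(5)): [6 0 1 2 3 4 5]
After op 5 (cut(5)): [4 5 6 0 1 2 3]
After op 6 (cut(5)): [2 3 4 5 6 0 1]

Answer: 2 3 4 5 6 0 1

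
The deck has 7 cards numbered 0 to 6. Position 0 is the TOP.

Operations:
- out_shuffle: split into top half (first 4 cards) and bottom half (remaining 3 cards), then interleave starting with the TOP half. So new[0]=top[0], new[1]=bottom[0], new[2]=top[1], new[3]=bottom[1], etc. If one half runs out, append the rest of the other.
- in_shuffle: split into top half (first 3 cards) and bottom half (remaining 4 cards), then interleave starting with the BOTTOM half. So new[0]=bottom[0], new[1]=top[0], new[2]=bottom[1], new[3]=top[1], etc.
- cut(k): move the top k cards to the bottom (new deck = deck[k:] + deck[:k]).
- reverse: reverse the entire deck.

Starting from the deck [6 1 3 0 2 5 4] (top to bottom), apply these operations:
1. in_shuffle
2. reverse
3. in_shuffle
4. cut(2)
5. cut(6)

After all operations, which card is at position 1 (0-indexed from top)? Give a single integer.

Answer: 2

Derivation:
After op 1 (in_shuffle): [0 6 2 1 5 3 4]
After op 2 (reverse): [4 3 5 1 2 6 0]
After op 3 (in_shuffle): [1 4 2 3 6 5 0]
After op 4 (cut(2)): [2 3 6 5 0 1 4]
After op 5 (cut(6)): [4 2 3 6 5 0 1]
Position 1: card 2.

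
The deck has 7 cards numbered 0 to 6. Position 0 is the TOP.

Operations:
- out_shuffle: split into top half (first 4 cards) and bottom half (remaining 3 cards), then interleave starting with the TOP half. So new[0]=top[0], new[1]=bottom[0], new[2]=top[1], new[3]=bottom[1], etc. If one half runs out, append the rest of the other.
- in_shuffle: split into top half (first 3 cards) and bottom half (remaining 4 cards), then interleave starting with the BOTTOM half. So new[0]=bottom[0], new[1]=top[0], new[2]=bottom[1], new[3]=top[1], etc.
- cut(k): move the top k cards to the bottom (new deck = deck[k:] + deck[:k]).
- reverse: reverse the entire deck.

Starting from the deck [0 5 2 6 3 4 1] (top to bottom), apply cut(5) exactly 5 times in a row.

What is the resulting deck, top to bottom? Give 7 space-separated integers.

Answer: 3 4 1 0 5 2 6

Derivation:
After op 1 (cut(5)): [4 1 0 5 2 6 3]
After op 2 (cut(5)): [6 3 4 1 0 5 2]
After op 3 (cut(5)): [5 2 6 3 4 1 0]
After op 4 (cut(5)): [1 0 5 2 6 3 4]
After op 5 (cut(5)): [3 4 1 0 5 2 6]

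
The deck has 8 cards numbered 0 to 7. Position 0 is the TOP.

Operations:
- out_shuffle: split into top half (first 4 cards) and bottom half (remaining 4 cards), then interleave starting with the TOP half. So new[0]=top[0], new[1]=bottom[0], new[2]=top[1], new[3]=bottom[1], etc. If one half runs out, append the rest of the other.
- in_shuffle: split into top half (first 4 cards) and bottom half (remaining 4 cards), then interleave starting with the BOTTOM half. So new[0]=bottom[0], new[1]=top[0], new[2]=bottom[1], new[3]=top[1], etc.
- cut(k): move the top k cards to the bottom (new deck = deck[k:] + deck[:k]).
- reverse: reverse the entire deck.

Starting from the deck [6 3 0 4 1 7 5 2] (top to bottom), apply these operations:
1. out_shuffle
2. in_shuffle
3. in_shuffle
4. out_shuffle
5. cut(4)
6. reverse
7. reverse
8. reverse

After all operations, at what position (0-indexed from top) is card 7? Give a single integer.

After op 1 (out_shuffle): [6 1 3 7 0 5 4 2]
After op 2 (in_shuffle): [0 6 5 1 4 3 2 7]
After op 3 (in_shuffle): [4 0 3 6 2 5 7 1]
After op 4 (out_shuffle): [4 2 0 5 3 7 6 1]
After op 5 (cut(4)): [3 7 6 1 4 2 0 5]
After op 6 (reverse): [5 0 2 4 1 6 7 3]
After op 7 (reverse): [3 7 6 1 4 2 0 5]
After op 8 (reverse): [5 0 2 4 1 6 7 3]
Card 7 is at position 6.

Answer: 6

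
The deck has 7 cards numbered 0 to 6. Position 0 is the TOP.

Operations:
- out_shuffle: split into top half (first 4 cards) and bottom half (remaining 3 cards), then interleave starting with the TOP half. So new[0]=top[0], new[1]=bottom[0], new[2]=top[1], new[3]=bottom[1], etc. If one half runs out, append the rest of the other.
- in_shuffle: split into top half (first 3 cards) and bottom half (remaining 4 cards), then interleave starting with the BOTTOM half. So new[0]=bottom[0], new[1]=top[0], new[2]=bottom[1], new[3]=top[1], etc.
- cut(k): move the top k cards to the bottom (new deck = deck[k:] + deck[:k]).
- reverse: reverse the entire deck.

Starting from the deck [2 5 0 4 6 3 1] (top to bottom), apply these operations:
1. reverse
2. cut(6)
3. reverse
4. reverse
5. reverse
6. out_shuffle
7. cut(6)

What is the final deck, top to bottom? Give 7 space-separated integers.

Answer: 6 5 3 0 1 4 2

Derivation:
After op 1 (reverse): [1 3 6 4 0 5 2]
After op 2 (cut(6)): [2 1 3 6 4 0 5]
After op 3 (reverse): [5 0 4 6 3 1 2]
After op 4 (reverse): [2 1 3 6 4 0 5]
After op 5 (reverse): [5 0 4 6 3 1 2]
After op 6 (out_shuffle): [5 3 0 1 4 2 6]
After op 7 (cut(6)): [6 5 3 0 1 4 2]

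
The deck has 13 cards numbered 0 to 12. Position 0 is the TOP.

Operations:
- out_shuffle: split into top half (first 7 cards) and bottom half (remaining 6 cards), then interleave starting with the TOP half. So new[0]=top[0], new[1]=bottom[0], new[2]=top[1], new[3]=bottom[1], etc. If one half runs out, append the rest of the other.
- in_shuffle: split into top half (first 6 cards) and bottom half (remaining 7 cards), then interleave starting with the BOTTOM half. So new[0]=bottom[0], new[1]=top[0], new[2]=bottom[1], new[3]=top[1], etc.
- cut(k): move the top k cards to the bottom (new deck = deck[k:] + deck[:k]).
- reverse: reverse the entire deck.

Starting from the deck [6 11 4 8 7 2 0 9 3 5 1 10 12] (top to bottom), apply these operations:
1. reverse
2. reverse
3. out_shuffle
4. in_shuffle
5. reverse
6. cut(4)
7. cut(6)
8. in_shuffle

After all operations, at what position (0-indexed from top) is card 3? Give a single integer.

After op 1 (reverse): [12 10 1 5 3 9 0 2 7 8 4 11 6]
After op 2 (reverse): [6 11 4 8 7 2 0 9 3 5 1 10 12]
After op 3 (out_shuffle): [6 9 11 3 4 5 8 1 7 10 2 12 0]
After op 4 (in_shuffle): [8 6 1 9 7 11 10 3 2 4 12 5 0]
After op 5 (reverse): [0 5 12 4 2 3 10 11 7 9 1 6 8]
After op 6 (cut(4)): [2 3 10 11 7 9 1 6 8 0 5 12 4]
After op 7 (cut(6)): [1 6 8 0 5 12 4 2 3 10 11 7 9]
After op 8 (in_shuffle): [4 1 2 6 3 8 10 0 11 5 7 12 9]
Card 3 is at position 4.

Answer: 4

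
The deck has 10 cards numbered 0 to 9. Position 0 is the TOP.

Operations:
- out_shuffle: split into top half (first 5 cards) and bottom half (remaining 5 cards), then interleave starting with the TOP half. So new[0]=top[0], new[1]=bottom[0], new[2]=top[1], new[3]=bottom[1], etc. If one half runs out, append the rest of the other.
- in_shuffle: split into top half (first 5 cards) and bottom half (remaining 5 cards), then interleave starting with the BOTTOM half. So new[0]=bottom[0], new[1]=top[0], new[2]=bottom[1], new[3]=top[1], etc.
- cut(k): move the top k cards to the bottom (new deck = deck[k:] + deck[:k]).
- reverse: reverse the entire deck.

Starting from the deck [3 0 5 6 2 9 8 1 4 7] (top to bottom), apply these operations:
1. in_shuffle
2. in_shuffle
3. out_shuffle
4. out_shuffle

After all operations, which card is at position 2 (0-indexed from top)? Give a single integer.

Answer: 8

Derivation:
After op 1 (in_shuffle): [9 3 8 0 1 5 4 6 7 2]
After op 2 (in_shuffle): [5 9 4 3 6 8 7 0 2 1]
After op 3 (out_shuffle): [5 8 9 7 4 0 3 2 6 1]
After op 4 (out_shuffle): [5 0 8 3 9 2 7 6 4 1]
Position 2: card 8.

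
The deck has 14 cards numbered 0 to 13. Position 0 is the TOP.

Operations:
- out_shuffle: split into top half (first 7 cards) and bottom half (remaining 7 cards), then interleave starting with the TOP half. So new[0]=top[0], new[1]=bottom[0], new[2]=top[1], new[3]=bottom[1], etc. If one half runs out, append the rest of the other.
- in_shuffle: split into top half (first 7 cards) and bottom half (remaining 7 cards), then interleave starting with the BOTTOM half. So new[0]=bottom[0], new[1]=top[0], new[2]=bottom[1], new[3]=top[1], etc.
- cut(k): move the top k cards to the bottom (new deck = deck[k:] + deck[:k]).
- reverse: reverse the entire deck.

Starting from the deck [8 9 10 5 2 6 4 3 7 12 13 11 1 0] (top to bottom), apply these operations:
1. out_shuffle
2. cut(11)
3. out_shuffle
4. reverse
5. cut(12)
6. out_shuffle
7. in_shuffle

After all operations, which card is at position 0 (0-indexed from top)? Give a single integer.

Answer: 5

Derivation:
After op 1 (out_shuffle): [8 3 9 7 10 12 5 13 2 11 6 1 4 0]
After op 2 (cut(11)): [1 4 0 8 3 9 7 10 12 5 13 2 11 6]
After op 3 (out_shuffle): [1 10 4 12 0 5 8 13 3 2 9 11 7 6]
After op 4 (reverse): [6 7 11 9 2 3 13 8 5 0 12 4 10 1]
After op 5 (cut(12)): [10 1 6 7 11 9 2 3 13 8 5 0 12 4]
After op 6 (out_shuffle): [10 3 1 13 6 8 7 5 11 0 9 12 2 4]
After op 7 (in_shuffle): [5 10 11 3 0 1 9 13 12 6 2 8 4 7]
Position 0: card 5.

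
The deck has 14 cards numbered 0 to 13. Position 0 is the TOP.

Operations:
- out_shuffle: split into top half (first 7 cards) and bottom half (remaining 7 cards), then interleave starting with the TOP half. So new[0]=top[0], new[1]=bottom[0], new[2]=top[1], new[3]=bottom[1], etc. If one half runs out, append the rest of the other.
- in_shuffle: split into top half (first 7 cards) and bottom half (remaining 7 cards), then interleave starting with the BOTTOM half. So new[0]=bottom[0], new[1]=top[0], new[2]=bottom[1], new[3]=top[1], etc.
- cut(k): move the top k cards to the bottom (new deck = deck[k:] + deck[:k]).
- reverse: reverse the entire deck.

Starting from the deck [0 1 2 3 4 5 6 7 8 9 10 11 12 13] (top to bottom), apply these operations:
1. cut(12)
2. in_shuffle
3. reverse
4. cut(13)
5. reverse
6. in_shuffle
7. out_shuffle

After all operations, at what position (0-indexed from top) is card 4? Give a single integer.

Answer: 7

Derivation:
After op 1 (cut(12)): [12 13 0 1 2 3 4 5 6 7 8 9 10 11]
After op 2 (in_shuffle): [5 12 6 13 7 0 8 1 9 2 10 3 11 4]
After op 3 (reverse): [4 11 3 10 2 9 1 8 0 7 13 6 12 5]
After op 4 (cut(13)): [5 4 11 3 10 2 9 1 8 0 7 13 6 12]
After op 5 (reverse): [12 6 13 7 0 8 1 9 2 10 3 11 4 5]
After op 6 (in_shuffle): [9 12 2 6 10 13 3 7 11 0 4 8 5 1]
After op 7 (out_shuffle): [9 7 12 11 2 0 6 4 10 8 13 5 3 1]
Card 4 is at position 7.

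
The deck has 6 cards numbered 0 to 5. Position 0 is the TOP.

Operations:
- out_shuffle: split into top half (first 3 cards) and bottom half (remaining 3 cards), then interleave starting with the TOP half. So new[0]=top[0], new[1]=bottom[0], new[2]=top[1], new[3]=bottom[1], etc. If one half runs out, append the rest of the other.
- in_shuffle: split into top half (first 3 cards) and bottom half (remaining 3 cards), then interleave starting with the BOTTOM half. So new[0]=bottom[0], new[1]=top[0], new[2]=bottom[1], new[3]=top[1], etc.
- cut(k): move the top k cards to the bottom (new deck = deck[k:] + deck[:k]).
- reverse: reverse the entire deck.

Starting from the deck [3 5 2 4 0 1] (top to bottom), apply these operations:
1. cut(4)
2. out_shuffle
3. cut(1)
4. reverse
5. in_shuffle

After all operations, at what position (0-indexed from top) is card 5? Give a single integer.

Answer: 4

Derivation:
After op 1 (cut(4)): [0 1 3 5 2 4]
After op 2 (out_shuffle): [0 5 1 2 3 4]
After op 3 (cut(1)): [5 1 2 3 4 0]
After op 4 (reverse): [0 4 3 2 1 5]
After op 5 (in_shuffle): [2 0 1 4 5 3]
Card 5 is at position 4.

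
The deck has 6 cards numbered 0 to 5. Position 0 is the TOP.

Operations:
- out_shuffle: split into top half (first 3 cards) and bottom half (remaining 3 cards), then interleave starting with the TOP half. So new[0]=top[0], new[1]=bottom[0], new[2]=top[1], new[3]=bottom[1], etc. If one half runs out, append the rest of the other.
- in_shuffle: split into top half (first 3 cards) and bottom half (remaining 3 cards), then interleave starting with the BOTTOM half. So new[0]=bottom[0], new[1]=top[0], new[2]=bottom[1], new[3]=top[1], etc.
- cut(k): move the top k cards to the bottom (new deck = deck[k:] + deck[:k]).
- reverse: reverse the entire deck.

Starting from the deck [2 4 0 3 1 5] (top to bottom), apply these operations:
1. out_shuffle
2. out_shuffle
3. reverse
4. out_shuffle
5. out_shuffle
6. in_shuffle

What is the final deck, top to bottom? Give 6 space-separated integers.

After op 1 (out_shuffle): [2 3 4 1 0 5]
After op 2 (out_shuffle): [2 1 3 0 4 5]
After op 3 (reverse): [5 4 0 3 1 2]
After op 4 (out_shuffle): [5 3 4 1 0 2]
After op 5 (out_shuffle): [5 1 3 0 4 2]
After op 6 (in_shuffle): [0 5 4 1 2 3]

Answer: 0 5 4 1 2 3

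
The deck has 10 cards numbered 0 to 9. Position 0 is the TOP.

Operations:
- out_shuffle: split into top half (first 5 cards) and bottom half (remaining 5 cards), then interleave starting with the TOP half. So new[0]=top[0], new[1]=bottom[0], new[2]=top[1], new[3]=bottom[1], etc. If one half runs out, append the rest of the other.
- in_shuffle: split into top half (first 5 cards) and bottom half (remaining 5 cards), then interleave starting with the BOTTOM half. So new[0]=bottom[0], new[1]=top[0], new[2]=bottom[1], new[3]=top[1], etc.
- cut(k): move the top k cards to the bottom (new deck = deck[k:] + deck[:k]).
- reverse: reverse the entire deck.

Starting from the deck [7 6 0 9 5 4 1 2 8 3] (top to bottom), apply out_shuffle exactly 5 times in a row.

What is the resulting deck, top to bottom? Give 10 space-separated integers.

After op 1 (out_shuffle): [7 4 6 1 0 2 9 8 5 3]
After op 2 (out_shuffle): [7 2 4 9 6 8 1 5 0 3]
After op 3 (out_shuffle): [7 8 2 1 4 5 9 0 6 3]
After op 4 (out_shuffle): [7 5 8 9 2 0 1 6 4 3]
After op 5 (out_shuffle): [7 0 5 1 8 6 9 4 2 3]

Answer: 7 0 5 1 8 6 9 4 2 3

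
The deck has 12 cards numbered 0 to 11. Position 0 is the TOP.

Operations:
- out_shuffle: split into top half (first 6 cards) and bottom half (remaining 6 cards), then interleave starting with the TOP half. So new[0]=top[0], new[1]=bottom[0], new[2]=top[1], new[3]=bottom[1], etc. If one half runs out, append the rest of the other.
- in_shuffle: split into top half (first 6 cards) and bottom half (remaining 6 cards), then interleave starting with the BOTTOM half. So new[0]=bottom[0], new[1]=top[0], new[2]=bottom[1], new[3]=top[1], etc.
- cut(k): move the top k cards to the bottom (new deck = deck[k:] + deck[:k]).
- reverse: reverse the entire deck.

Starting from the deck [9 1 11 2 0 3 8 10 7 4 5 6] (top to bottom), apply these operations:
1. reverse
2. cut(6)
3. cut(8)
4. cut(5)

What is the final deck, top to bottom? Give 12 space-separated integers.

After op 1 (reverse): [6 5 4 7 10 8 3 0 2 11 1 9]
After op 2 (cut(6)): [3 0 2 11 1 9 6 5 4 7 10 8]
After op 3 (cut(8)): [4 7 10 8 3 0 2 11 1 9 6 5]
After op 4 (cut(5)): [0 2 11 1 9 6 5 4 7 10 8 3]

Answer: 0 2 11 1 9 6 5 4 7 10 8 3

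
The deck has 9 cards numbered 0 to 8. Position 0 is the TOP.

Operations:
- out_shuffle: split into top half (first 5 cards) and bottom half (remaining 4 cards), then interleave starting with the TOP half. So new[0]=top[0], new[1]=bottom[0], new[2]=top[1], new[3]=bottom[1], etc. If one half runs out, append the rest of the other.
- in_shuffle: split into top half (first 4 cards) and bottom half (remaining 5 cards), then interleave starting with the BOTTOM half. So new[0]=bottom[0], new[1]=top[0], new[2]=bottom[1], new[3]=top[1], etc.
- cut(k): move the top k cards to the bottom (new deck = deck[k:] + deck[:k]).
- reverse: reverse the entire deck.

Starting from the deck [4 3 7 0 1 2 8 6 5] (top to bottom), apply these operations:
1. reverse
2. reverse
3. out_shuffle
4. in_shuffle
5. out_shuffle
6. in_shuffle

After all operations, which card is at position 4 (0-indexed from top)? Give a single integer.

Answer: 2

Derivation:
After op 1 (reverse): [5 6 8 2 1 0 7 3 4]
After op 2 (reverse): [4 3 7 0 1 2 8 6 5]
After op 3 (out_shuffle): [4 2 3 8 7 6 0 5 1]
After op 4 (in_shuffle): [7 4 6 2 0 3 5 8 1]
After op 5 (out_shuffle): [7 3 4 5 6 8 2 1 0]
After op 6 (in_shuffle): [6 7 8 3 2 4 1 5 0]
Position 4: card 2.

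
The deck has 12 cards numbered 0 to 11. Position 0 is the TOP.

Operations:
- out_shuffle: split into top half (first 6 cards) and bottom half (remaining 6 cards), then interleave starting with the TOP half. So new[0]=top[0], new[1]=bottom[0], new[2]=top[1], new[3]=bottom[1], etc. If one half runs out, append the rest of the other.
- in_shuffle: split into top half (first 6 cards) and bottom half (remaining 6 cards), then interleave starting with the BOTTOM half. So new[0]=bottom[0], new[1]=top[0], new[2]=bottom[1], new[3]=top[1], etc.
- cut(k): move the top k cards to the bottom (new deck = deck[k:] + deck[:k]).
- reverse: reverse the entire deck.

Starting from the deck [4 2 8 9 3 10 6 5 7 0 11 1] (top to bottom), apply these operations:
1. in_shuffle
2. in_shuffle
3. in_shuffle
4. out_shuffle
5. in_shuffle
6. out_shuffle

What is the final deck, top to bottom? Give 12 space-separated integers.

Answer: 6 8 3 4 11 9 7 2 1 5 0 10

Derivation:
After op 1 (in_shuffle): [6 4 5 2 7 8 0 9 11 3 1 10]
After op 2 (in_shuffle): [0 6 9 4 11 5 3 2 1 7 10 8]
After op 3 (in_shuffle): [3 0 2 6 1 9 7 4 10 11 8 5]
After op 4 (out_shuffle): [3 7 0 4 2 10 6 11 1 8 9 5]
After op 5 (in_shuffle): [6 3 11 7 1 0 8 4 9 2 5 10]
After op 6 (out_shuffle): [6 8 3 4 11 9 7 2 1 5 0 10]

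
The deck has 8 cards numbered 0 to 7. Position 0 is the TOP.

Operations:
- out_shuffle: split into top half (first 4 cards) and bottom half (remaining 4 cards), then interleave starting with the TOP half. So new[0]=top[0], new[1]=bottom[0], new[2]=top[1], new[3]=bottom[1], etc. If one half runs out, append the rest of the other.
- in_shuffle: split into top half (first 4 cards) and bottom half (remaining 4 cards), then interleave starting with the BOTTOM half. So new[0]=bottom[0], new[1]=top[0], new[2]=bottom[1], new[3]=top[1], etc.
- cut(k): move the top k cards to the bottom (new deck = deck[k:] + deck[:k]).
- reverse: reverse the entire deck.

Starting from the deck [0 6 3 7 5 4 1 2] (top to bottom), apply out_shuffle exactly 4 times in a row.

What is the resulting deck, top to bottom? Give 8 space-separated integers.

After op 1 (out_shuffle): [0 5 6 4 3 1 7 2]
After op 2 (out_shuffle): [0 3 5 1 6 7 4 2]
After op 3 (out_shuffle): [0 6 3 7 5 4 1 2]
After op 4 (out_shuffle): [0 5 6 4 3 1 7 2]

Answer: 0 5 6 4 3 1 7 2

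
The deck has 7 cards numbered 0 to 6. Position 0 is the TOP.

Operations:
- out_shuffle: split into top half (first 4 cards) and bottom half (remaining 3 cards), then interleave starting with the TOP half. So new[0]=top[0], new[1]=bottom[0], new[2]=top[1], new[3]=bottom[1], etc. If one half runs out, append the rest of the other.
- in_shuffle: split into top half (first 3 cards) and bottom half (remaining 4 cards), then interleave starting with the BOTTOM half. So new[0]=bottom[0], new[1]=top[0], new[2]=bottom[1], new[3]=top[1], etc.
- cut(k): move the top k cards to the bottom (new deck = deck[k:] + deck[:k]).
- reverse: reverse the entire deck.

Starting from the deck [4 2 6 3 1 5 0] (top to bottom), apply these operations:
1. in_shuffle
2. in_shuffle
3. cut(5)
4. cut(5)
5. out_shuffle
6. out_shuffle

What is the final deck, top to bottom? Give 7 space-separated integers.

After op 1 (in_shuffle): [3 4 1 2 5 6 0]
After op 2 (in_shuffle): [2 3 5 4 6 1 0]
After op 3 (cut(5)): [1 0 2 3 5 4 6]
After op 4 (cut(5)): [4 6 1 0 2 3 5]
After op 5 (out_shuffle): [4 2 6 3 1 5 0]
After op 6 (out_shuffle): [4 1 2 5 6 0 3]

Answer: 4 1 2 5 6 0 3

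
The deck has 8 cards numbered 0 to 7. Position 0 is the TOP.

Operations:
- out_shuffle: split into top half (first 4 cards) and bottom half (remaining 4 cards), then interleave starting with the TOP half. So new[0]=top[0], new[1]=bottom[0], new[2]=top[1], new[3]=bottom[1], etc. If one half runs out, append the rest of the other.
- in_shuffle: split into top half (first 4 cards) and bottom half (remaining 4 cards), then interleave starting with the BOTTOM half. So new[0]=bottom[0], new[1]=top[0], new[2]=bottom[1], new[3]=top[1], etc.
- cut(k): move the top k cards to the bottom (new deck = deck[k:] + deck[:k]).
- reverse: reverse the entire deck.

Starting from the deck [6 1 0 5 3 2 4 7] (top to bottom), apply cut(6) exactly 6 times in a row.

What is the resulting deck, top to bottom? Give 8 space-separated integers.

After op 1 (cut(6)): [4 7 6 1 0 5 3 2]
After op 2 (cut(6)): [3 2 4 7 6 1 0 5]
After op 3 (cut(6)): [0 5 3 2 4 7 6 1]
After op 4 (cut(6)): [6 1 0 5 3 2 4 7]
After op 5 (cut(6)): [4 7 6 1 0 5 3 2]
After op 6 (cut(6)): [3 2 4 7 6 1 0 5]

Answer: 3 2 4 7 6 1 0 5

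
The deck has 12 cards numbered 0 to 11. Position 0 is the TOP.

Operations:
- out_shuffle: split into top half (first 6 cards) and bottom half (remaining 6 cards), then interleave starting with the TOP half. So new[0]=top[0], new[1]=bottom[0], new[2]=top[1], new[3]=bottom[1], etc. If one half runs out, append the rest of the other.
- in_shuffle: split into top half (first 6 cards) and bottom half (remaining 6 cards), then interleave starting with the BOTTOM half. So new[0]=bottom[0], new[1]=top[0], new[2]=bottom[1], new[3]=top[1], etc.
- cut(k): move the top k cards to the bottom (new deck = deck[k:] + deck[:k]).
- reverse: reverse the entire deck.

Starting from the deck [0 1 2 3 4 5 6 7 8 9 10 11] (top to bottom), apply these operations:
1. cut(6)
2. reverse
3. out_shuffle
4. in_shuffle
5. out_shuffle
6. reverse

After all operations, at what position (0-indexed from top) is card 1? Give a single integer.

After op 1 (cut(6)): [6 7 8 9 10 11 0 1 2 3 4 5]
After op 2 (reverse): [5 4 3 2 1 0 11 10 9 8 7 6]
After op 3 (out_shuffle): [5 11 4 10 3 9 2 8 1 7 0 6]
After op 4 (in_shuffle): [2 5 8 11 1 4 7 10 0 3 6 9]
After op 5 (out_shuffle): [2 7 5 10 8 0 11 3 1 6 4 9]
After op 6 (reverse): [9 4 6 1 3 11 0 8 10 5 7 2]
Card 1 is at position 3.

Answer: 3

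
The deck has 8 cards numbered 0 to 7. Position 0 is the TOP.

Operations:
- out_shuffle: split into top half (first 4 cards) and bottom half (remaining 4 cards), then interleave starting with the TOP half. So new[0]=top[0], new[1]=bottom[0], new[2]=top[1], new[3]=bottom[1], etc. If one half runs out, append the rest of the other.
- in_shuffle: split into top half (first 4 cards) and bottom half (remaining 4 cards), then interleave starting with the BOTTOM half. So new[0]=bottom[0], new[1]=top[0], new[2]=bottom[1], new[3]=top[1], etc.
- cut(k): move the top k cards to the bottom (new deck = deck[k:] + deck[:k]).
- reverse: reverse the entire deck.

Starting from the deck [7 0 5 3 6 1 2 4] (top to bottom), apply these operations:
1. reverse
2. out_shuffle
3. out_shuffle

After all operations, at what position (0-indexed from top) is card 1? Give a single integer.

After op 1 (reverse): [4 2 1 6 3 5 0 7]
After op 2 (out_shuffle): [4 3 2 5 1 0 6 7]
After op 3 (out_shuffle): [4 1 3 0 2 6 5 7]
Card 1 is at position 1.

Answer: 1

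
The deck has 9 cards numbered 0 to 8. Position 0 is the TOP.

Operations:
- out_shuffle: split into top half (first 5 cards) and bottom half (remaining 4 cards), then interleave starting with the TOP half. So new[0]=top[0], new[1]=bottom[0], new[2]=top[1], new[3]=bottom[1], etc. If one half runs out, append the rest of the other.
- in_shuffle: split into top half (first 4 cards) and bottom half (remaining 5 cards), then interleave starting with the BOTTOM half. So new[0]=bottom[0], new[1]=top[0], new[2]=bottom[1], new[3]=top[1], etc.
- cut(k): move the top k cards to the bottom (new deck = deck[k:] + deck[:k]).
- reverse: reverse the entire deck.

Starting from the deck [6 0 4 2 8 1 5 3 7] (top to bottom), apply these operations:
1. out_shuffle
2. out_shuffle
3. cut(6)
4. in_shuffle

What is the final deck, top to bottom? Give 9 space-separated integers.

Answer: 3 5 1 8 2 4 0 6 7

Derivation:
After op 1 (out_shuffle): [6 1 0 5 4 3 2 7 8]
After op 2 (out_shuffle): [6 3 1 2 0 7 5 8 4]
After op 3 (cut(6)): [5 8 4 6 3 1 2 0 7]
After op 4 (in_shuffle): [3 5 1 8 2 4 0 6 7]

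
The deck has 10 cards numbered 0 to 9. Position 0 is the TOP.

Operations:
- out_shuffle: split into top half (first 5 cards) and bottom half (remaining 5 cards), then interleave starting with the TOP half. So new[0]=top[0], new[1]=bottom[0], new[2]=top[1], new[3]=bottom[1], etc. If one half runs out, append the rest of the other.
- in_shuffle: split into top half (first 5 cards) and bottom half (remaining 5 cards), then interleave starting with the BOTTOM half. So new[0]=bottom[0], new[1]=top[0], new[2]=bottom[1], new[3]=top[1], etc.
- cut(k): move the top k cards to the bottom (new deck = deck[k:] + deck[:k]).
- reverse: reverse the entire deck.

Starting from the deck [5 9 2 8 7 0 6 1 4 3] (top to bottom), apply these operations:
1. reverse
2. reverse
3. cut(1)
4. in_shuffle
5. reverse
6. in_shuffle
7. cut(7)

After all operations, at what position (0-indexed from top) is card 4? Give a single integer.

After op 1 (reverse): [3 4 1 6 0 7 8 2 9 5]
After op 2 (reverse): [5 9 2 8 7 0 6 1 4 3]
After op 3 (cut(1)): [9 2 8 7 0 6 1 4 3 5]
After op 4 (in_shuffle): [6 9 1 2 4 8 3 7 5 0]
After op 5 (reverse): [0 5 7 3 8 4 2 1 9 6]
After op 6 (in_shuffle): [4 0 2 5 1 7 9 3 6 8]
After op 7 (cut(7)): [3 6 8 4 0 2 5 1 7 9]
Card 4 is at position 3.

Answer: 3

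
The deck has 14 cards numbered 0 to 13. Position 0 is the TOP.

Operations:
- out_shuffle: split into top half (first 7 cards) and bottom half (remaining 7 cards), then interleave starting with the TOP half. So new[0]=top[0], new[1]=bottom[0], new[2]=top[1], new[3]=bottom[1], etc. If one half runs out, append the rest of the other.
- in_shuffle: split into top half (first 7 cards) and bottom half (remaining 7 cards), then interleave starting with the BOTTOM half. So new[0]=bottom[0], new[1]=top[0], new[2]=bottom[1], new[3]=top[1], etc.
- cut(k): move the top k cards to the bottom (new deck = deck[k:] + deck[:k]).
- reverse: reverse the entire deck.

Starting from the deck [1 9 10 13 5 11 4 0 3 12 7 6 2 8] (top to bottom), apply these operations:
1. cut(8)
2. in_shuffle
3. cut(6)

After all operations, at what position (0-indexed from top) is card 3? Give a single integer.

Answer: 9

Derivation:
After op 1 (cut(8)): [3 12 7 6 2 8 1 9 10 13 5 11 4 0]
After op 2 (in_shuffle): [9 3 10 12 13 7 5 6 11 2 4 8 0 1]
After op 3 (cut(6)): [5 6 11 2 4 8 0 1 9 3 10 12 13 7]
Card 3 is at position 9.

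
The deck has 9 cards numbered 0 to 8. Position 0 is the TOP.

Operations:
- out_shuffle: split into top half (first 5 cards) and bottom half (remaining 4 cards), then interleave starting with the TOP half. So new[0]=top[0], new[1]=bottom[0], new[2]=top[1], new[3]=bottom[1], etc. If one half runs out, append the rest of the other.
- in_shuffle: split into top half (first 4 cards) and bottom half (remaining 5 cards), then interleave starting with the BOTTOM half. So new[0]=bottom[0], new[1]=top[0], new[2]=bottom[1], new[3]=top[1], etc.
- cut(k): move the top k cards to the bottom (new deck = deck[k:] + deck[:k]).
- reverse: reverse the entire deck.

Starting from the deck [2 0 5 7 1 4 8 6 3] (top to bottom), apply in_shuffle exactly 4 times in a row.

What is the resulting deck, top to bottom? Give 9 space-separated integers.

After op 1 (in_shuffle): [1 2 4 0 8 5 6 7 3]
After op 2 (in_shuffle): [8 1 5 2 6 4 7 0 3]
After op 3 (in_shuffle): [6 8 4 1 7 5 0 2 3]
After op 4 (in_shuffle): [7 6 5 8 0 4 2 1 3]

Answer: 7 6 5 8 0 4 2 1 3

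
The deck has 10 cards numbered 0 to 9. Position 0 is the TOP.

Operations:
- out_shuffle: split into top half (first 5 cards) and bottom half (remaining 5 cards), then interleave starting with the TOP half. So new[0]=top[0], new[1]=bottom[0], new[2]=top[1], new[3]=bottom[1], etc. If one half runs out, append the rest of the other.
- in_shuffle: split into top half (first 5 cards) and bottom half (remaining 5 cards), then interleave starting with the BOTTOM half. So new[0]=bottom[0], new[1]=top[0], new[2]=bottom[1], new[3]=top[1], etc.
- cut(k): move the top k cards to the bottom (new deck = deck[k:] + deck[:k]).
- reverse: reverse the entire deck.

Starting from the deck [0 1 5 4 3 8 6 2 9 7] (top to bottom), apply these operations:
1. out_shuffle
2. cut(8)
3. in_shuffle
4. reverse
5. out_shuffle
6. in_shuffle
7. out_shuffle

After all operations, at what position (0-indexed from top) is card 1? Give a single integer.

Answer: 2

Derivation:
After op 1 (out_shuffle): [0 8 1 6 5 2 4 9 3 7]
After op 2 (cut(8)): [3 7 0 8 1 6 5 2 4 9]
After op 3 (in_shuffle): [6 3 5 7 2 0 4 8 9 1]
After op 4 (reverse): [1 9 8 4 0 2 7 5 3 6]
After op 5 (out_shuffle): [1 2 9 7 8 5 4 3 0 6]
After op 6 (in_shuffle): [5 1 4 2 3 9 0 7 6 8]
After op 7 (out_shuffle): [5 9 1 0 4 7 2 6 3 8]
Card 1 is at position 2.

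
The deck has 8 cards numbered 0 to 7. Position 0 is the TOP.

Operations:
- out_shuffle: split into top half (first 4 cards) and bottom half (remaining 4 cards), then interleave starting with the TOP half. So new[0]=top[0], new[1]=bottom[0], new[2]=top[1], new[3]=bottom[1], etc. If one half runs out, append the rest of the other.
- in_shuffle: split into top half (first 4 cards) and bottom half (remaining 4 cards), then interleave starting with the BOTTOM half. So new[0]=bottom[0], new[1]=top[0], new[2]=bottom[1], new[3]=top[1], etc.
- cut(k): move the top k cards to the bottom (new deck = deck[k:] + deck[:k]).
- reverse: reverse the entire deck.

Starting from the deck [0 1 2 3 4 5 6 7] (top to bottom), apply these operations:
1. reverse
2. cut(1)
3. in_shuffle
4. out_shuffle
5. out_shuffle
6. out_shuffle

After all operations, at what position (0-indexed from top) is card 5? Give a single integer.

Answer: 3

Derivation:
After op 1 (reverse): [7 6 5 4 3 2 1 0]
After op 2 (cut(1)): [6 5 4 3 2 1 0 7]
After op 3 (in_shuffle): [2 6 1 5 0 4 7 3]
After op 4 (out_shuffle): [2 0 6 4 1 7 5 3]
After op 5 (out_shuffle): [2 1 0 7 6 5 4 3]
After op 6 (out_shuffle): [2 6 1 5 0 4 7 3]
Card 5 is at position 3.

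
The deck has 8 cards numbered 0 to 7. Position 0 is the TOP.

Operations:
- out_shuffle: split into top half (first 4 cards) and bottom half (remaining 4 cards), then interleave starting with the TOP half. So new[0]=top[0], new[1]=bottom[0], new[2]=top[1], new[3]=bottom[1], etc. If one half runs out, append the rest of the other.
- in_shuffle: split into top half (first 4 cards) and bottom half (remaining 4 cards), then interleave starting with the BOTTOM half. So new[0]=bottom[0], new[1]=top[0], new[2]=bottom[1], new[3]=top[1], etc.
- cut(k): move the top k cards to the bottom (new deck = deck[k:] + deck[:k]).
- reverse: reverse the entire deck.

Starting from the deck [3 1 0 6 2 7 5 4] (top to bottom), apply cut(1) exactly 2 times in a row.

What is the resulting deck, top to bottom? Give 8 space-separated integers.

After op 1 (cut(1)): [1 0 6 2 7 5 4 3]
After op 2 (cut(1)): [0 6 2 7 5 4 3 1]

Answer: 0 6 2 7 5 4 3 1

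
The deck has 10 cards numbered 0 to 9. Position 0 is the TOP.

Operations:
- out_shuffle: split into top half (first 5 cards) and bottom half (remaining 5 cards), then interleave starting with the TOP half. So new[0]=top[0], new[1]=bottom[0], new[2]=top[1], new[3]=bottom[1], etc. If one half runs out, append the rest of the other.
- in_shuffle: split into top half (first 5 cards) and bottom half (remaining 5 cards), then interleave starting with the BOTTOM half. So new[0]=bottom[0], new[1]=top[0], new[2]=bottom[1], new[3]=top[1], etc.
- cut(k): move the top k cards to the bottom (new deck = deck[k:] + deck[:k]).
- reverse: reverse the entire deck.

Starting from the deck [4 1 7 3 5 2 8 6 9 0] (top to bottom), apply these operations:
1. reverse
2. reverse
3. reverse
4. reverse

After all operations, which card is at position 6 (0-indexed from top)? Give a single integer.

Answer: 8

Derivation:
After op 1 (reverse): [0 9 6 8 2 5 3 7 1 4]
After op 2 (reverse): [4 1 7 3 5 2 8 6 9 0]
After op 3 (reverse): [0 9 6 8 2 5 3 7 1 4]
After op 4 (reverse): [4 1 7 3 5 2 8 6 9 0]
Position 6: card 8.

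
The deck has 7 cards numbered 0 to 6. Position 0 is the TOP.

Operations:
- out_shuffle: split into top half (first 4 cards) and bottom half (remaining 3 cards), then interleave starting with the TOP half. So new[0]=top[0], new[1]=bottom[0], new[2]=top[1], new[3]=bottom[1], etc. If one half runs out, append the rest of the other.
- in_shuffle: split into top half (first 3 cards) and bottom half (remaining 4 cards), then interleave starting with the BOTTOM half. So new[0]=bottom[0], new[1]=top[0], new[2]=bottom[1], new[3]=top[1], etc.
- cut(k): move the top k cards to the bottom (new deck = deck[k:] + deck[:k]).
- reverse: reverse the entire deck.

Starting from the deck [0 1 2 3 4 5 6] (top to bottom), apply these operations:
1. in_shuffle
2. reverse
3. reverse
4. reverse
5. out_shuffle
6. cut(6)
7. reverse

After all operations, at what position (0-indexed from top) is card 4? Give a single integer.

Answer: 4

Derivation:
After op 1 (in_shuffle): [3 0 4 1 5 2 6]
After op 2 (reverse): [6 2 5 1 4 0 3]
After op 3 (reverse): [3 0 4 1 5 2 6]
After op 4 (reverse): [6 2 5 1 4 0 3]
After op 5 (out_shuffle): [6 4 2 0 5 3 1]
After op 6 (cut(6)): [1 6 4 2 0 5 3]
After op 7 (reverse): [3 5 0 2 4 6 1]
Card 4 is at position 4.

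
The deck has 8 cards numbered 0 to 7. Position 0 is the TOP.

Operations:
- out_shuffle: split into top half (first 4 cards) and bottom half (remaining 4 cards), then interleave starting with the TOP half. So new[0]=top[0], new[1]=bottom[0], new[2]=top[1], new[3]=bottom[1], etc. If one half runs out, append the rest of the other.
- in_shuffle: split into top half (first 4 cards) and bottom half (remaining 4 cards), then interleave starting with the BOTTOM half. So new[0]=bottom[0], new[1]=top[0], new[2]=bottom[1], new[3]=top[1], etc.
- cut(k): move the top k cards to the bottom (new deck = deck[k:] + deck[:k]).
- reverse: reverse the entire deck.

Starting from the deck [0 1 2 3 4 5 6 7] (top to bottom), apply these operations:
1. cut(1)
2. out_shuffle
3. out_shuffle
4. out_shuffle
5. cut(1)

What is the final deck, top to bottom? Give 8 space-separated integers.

After op 1 (cut(1)): [1 2 3 4 5 6 7 0]
After op 2 (out_shuffle): [1 5 2 6 3 7 4 0]
After op 3 (out_shuffle): [1 3 5 7 2 4 6 0]
After op 4 (out_shuffle): [1 2 3 4 5 6 7 0]
After op 5 (cut(1)): [2 3 4 5 6 7 0 1]

Answer: 2 3 4 5 6 7 0 1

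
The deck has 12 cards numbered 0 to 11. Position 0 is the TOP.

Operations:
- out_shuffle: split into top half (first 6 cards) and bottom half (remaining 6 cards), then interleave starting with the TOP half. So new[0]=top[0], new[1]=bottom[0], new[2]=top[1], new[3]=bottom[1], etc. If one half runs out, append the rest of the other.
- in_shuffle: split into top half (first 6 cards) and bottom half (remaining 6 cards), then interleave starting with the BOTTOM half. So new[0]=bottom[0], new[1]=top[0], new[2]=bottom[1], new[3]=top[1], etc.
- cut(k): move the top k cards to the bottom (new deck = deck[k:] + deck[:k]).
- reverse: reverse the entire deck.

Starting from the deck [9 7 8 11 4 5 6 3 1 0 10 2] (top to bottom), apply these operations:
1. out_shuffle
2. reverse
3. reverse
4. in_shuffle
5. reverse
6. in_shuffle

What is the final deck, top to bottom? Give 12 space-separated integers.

After op 1 (out_shuffle): [9 6 7 3 8 1 11 0 4 10 5 2]
After op 2 (reverse): [2 5 10 4 0 11 1 8 3 7 6 9]
After op 3 (reverse): [9 6 7 3 8 1 11 0 4 10 5 2]
After op 4 (in_shuffle): [11 9 0 6 4 7 10 3 5 8 2 1]
After op 5 (reverse): [1 2 8 5 3 10 7 4 6 0 9 11]
After op 6 (in_shuffle): [7 1 4 2 6 8 0 5 9 3 11 10]

Answer: 7 1 4 2 6 8 0 5 9 3 11 10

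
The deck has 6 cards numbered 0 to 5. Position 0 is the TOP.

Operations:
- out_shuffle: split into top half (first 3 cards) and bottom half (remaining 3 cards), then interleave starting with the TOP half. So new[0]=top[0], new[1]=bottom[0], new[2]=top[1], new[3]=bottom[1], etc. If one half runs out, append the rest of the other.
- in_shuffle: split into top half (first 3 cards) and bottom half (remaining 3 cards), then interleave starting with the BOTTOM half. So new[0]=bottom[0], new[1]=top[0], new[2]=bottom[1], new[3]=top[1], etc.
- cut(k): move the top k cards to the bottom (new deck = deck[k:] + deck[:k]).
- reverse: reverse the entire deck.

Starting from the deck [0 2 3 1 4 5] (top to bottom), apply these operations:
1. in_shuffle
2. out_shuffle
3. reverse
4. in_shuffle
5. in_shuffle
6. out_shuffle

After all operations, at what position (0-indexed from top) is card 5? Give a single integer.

Answer: 3

Derivation:
After op 1 (in_shuffle): [1 0 4 2 5 3]
After op 2 (out_shuffle): [1 2 0 5 4 3]
After op 3 (reverse): [3 4 5 0 2 1]
After op 4 (in_shuffle): [0 3 2 4 1 5]
After op 5 (in_shuffle): [4 0 1 3 5 2]
After op 6 (out_shuffle): [4 3 0 5 1 2]
Card 5 is at position 3.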